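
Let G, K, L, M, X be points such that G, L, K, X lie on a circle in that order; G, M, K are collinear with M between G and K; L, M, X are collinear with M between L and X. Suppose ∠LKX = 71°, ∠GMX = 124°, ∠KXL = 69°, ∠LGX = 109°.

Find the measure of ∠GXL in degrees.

1. ∠KLX = 40°  [△LKX]
2. ∠KGX = 40°  [same arc KX]
3. ∠GXL = 16°  [△GMX]

∠GXL = 16°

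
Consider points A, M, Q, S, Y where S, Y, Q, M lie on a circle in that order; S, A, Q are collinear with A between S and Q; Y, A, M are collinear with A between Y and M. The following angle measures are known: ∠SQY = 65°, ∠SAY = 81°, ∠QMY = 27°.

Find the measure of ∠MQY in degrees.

∠MQY = 137°

1. ∠QAY = 99°  [linear pair at A on SQ]
2. ∠MYQ = 16°  [△YAQ]
3. ∠MQY = 137°  [△YQM]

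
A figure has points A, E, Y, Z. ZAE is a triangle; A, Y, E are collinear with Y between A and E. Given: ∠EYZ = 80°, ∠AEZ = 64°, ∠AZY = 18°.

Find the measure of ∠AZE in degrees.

1. ∠AYZ = 100°  [linear pair at Y on AE]
2. ∠YAZ = 62°  [△ZAY]
3. ∠EAZ = 62°  [Y on ray AE]
4. ∠AZE = 54°  [△ZAE]

∠AZE = 54°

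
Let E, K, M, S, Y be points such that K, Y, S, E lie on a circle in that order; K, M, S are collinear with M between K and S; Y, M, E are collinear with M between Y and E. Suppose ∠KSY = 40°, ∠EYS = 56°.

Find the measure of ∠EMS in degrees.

∠EMS = 96°

1. ∠KEY = 40°  [same arc KY]
2. ∠EKS = 56°  [same arc SE]
3. ∠EMK = 84°  [△KME]
4. ∠EMS = 96°  [linear pair at M on KS]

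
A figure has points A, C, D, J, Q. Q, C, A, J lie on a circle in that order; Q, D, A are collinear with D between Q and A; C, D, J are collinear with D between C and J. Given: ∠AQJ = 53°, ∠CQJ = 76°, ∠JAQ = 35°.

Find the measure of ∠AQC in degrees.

∠AQC = 23°

1. ∠ACJ = 53°  [same arc AJ]
2. ∠CAJ = 104°  [cyclic QCAJ, opposite ∠Q+∠A]
3. ∠AJC = 23°  [△CAJ]
4. ∠AQC = 23°  [same arc CA]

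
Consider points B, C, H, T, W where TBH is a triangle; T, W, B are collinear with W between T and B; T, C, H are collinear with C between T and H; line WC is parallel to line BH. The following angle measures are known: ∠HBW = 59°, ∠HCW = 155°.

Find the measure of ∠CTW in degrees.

1. ∠HBT = 59°  [W on ray BT]
2. ∠TCW = 25°  [linear pair at C on TH]
3. ∠CWT = 59°  [WC∥BH, corresponding at W]
4. ∠CTW = 96°  [△TWC]

∠CTW = 96°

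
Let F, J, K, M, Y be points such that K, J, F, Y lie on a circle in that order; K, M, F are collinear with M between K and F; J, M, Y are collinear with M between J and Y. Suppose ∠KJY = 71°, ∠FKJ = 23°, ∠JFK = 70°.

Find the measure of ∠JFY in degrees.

1. ∠JYK = 70°  [same arc KJ]
2. ∠JKY = 39°  [△KJY]
3. ∠JFY = 141°  [cyclic KJFY, opposite ∠K+∠F]

∠JFY = 141°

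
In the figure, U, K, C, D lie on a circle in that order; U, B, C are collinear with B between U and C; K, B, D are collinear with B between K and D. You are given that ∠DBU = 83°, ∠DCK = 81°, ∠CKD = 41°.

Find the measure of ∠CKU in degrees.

∠CKU = 66°

1. ∠CBK = 83°  [vertical angles at B]
2. ∠CDK = 58°  [△KCD]
3. ∠KCU = 56°  [△KBC]
4. ∠CUK = 58°  [same arc KC]
5. ∠CKU = 66°  [△UKC]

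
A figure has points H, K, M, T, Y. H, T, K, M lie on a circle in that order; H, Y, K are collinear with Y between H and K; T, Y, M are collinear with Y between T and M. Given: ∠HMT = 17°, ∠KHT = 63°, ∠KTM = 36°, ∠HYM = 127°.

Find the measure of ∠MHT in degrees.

1. ∠KMT = 63°  [same arc TK]
2. ∠MKT = 81°  [△TKM]
3. ∠MHT = 99°  [cyclic HTKM, opposite ∠H+∠K]

∠MHT = 99°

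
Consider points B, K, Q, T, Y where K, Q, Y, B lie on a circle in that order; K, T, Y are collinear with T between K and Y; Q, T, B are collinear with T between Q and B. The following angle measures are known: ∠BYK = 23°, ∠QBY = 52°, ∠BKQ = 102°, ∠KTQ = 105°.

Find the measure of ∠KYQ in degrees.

∠KYQ = 55°

1. ∠BQK = 23°  [same arc KB]
2. ∠KBQ = 55°  [△KQB]
3. ∠KYQ = 55°  [same arc KQ]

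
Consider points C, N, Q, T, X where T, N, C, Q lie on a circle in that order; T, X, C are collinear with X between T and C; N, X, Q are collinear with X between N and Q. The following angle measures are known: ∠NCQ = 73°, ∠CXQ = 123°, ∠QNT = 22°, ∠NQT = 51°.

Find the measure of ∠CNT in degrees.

∠CNT = 94°

1. ∠NXT = 123°  [vertical angles at X]
2. ∠CTN = 35°  [△TXN]
3. ∠NCT = 51°  [same arc TN]
4. ∠CNT = 94°  [△TNC]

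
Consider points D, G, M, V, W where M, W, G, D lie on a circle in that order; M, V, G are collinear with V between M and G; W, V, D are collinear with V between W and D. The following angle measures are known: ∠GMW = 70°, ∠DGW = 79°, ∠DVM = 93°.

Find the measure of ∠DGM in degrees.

∠DGM = 23°

1. ∠GDW = 70°  [same arc WG]
2. ∠DVG = 87°  [linear pair at V on MG]
3. ∠DGM = 23°  [△GVD]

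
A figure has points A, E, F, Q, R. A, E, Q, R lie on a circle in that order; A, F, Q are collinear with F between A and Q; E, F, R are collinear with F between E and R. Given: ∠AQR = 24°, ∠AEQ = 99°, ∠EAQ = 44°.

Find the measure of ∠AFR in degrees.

∠AFR = 68°

1. ∠ARQ = 81°  [cyclic AEQR, opposite ∠E+∠R]
2. ∠AQE = 37°  [△AEQ]
3. ∠QAR = 75°  [△AQR]
4. ∠ARE = 37°  [same arc AE]
5. ∠AFR = 68°  [△AFR]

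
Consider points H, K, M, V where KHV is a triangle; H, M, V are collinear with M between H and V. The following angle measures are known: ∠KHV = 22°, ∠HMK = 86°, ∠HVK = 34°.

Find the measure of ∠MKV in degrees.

∠MKV = 52°

1. ∠KMV = 94°  [linear pair at M on HV]
2. ∠KVM = 34°  [M on ray VH]
3. ∠MKV = 52°  [△KMV]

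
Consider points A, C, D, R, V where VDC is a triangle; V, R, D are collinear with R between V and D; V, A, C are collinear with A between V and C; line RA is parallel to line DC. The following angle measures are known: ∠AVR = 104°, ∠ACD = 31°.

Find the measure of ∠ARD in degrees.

∠ARD = 135°

1. ∠CVD = 104°  [R on VD, A on VC]
2. ∠DCV = 31°  [A on ray CV]
3. ∠CDV = 45°  [△VDC]
4. ∠ARV = 45°  [RA∥DC, corresponding at R]
5. ∠ARD = 135°  [linear pair at R on VD]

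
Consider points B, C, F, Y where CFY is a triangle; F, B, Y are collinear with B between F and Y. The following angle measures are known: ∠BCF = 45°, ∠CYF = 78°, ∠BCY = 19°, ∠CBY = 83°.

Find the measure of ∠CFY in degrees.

1. ∠CBF = 97°  [linear pair at B on FY]
2. ∠BFC = 38°  [△CFB]
3. ∠CFY = 38°  [B on ray FY]

∠CFY = 38°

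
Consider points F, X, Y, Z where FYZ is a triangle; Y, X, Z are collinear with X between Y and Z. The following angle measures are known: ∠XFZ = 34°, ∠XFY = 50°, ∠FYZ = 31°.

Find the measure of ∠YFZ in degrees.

∠YFZ = 84°

1. ∠FYX = 31°  [X on ray YZ]
2. ∠FXY = 99°  [△FYX]
3. ∠FXZ = 81°  [linear pair at X on YZ]
4. ∠FZX = 65°  [△FXZ]
5. ∠FZY = 65°  [X on ray ZY]
6. ∠YFZ = 84°  [△FYZ]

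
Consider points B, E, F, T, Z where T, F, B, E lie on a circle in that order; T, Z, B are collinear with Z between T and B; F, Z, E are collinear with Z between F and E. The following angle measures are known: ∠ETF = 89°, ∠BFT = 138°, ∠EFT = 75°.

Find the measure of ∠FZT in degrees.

∠FZT = 79°

1. ∠FET = 16°  [△TFE]
2. ∠FBT = 16°  [same arc TF]
3. ∠BTF = 26°  [△TFB]
4. ∠FZT = 79°  [△TZF]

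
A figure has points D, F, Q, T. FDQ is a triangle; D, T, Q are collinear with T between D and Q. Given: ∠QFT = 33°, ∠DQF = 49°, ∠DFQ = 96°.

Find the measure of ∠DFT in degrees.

∠DFT = 63°

1. ∠FDQ = 35°  [△FDQ]
2. ∠FQT = 49°  [T on ray QD]
3. ∠FDT = 35°  [T on ray DQ]
4. ∠FTQ = 98°  [△FTQ]
5. ∠DTF = 82°  [linear pair at T on DQ]
6. ∠DFT = 63°  [△FDT]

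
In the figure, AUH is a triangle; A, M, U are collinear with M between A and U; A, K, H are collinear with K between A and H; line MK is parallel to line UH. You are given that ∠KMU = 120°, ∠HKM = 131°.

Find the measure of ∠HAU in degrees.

1. ∠AMK = 60°  [linear pair at M on AU]
2. ∠AKM = 49°  [linear pair at K on AH]
3. ∠KAM = 71°  [△AMK]
4. ∠HAU = 71°  [M on AU, K on AH]

∠HAU = 71°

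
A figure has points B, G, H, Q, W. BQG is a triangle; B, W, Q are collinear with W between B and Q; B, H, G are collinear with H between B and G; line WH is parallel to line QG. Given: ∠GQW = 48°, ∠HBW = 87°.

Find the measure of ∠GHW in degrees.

∠GHW = 135°

1. ∠BQG = 48°  [W on ray QB]
2. ∠GBQ = 87°  [W on BQ, H on BG]
3. ∠BGQ = 45°  [△BQG]
4. ∠BHW = 45°  [WH∥QG, corresponding at H]
5. ∠GHW = 135°  [linear pair at H on BG]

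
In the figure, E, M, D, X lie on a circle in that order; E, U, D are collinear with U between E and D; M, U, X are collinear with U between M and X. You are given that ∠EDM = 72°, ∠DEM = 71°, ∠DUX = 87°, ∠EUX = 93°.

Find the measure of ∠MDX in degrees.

1. ∠DXM = 71°  [same arc MD]
2. ∠DUM = 93°  [vertical angles at U]
3. ∠DMX = 15°  [△MUD]
4. ∠MDX = 94°  [△MDX]

∠MDX = 94°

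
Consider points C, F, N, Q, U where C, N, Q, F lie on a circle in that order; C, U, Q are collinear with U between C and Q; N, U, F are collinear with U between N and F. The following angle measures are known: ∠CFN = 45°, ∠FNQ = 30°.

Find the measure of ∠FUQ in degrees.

∠FUQ = 75°

1. ∠FCQ = 30°  [same arc QF]
2. ∠CUF = 105°  [△CUF]
3. ∠FUQ = 75°  [linear pair at U on CQ]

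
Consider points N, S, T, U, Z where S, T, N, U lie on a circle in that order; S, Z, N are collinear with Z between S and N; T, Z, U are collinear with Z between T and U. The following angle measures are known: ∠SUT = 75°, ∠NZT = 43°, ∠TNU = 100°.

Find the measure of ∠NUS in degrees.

∠NUS = 93°

1. ∠SNT = 75°  [same arc ST]
2. ∠SZU = 43°  [vertical angles at Z]
3. ∠NTU = 62°  [△TZN]
4. ∠NUT = 18°  [△TNU]
5. ∠NZU = 137°  [linear pair at Z on SN]
6. ∠NSU = 62°  [△SZU]
7. ∠SNU = 25°  [△NZU]
8. ∠NUS = 93°  [△SNU]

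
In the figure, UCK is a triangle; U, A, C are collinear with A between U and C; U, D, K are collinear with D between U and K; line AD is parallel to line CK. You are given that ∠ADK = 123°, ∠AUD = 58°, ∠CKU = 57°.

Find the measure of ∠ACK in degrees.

1. ∠CUK = 58°  [A on UC, D on UK]
2. ∠KCU = 65°  [△UCK]
3. ∠ACK = 65°  [A on ray CU]

∠ACK = 65°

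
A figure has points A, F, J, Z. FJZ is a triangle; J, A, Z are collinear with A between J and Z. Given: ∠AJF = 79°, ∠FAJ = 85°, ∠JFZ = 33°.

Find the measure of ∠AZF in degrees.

1. ∠FJZ = 79°  [A on ray JZ]
2. ∠FZJ = 68°  [△FJZ]
3. ∠AZF = 68°  [A on ray ZJ]

∠AZF = 68°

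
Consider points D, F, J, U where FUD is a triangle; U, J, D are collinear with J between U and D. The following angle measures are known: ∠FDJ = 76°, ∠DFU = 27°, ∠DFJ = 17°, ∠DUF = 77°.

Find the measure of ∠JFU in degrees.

1. ∠DJF = 87°  [△FJD]
2. ∠FUJ = 77°  [J on ray UD]
3. ∠FJU = 93°  [linear pair at J on UD]
4. ∠JFU = 10°  [△FUJ]

∠JFU = 10°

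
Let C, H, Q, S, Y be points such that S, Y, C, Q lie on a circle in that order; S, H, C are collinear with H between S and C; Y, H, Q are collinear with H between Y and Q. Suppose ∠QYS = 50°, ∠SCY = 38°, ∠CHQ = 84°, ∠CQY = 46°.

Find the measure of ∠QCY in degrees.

∠QCY = 88°

1. ∠SQY = 38°  [same arc SY]
2. ∠QSY = 92°  [△SYQ]
3. ∠QCY = 88°  [cyclic SYCQ, opposite ∠S+∠C]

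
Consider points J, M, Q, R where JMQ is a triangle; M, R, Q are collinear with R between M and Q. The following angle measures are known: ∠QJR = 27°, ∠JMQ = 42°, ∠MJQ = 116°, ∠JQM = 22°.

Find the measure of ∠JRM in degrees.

1. ∠JQR = 22°  [R on ray QM]
2. ∠JRQ = 131°  [△JRQ]
3. ∠JRM = 49°  [linear pair at R on MQ]

∠JRM = 49°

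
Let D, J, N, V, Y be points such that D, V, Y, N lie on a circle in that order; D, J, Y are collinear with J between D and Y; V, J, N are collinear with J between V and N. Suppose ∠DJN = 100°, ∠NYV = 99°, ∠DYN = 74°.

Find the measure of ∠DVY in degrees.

1. ∠VJY = 100°  [vertical angles at J]
2. ∠NDV = 81°  [cyclic DVYN, opposite ∠D+∠Y]
3. ∠DVN = 74°  [same arc DN]
4. ∠DJV = 80°  [linear pair at J on DY]
5. ∠DNV = 25°  [△DVN]
6. ∠VDY = 26°  [△DJV]
7. ∠DYV = 25°  [same arc DV]
8. ∠DVY = 129°  [△DVY]

∠DVY = 129°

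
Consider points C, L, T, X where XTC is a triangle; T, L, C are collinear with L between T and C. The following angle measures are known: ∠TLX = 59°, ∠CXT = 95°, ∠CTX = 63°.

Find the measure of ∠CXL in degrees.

1. ∠CLX = 121°  [linear pair at L on TC]
2. ∠TCX = 22°  [△XTC]
3. ∠LCX = 22°  [L on ray CT]
4. ∠CXL = 37°  [△XLC]

∠CXL = 37°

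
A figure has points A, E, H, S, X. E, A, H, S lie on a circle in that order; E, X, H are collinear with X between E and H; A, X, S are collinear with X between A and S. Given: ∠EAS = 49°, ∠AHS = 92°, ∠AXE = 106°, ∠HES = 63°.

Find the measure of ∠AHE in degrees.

∠AHE = 43°

1. ∠AXH = 74°  [linear pair at X on EH]
2. ∠HAS = 63°  [same arc HS]
3. ∠AHE = 43°  [△AXH]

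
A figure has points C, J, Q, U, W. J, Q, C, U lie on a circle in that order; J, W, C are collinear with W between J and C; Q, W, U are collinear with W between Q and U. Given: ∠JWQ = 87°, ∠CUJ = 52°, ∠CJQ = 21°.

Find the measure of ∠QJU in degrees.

∠QJU = 77°

1. ∠CWQ = 93°  [linear pair at W on JC]
2. ∠CQJ = 128°  [cyclic JQCU, opposite ∠Q+∠U]
3. ∠CUQ = 21°  [same arc QC]
4. ∠JCQ = 31°  [△JQC]
5. ∠CQU = 56°  [△QWC]
6. ∠QCU = 103°  [△QCU]
7. ∠QJU = 77°  [cyclic JQCU, opposite ∠J+∠C]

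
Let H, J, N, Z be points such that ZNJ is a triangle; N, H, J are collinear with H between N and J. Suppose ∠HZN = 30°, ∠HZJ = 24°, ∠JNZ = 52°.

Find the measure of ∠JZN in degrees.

∠JZN = 54°

1. ∠HNZ = 52°  [H on ray NJ]
2. ∠NHZ = 98°  [△ZNH]
3. ∠JHZ = 82°  [linear pair at H on NJ]
4. ∠HJZ = 74°  [△ZHJ]
5. ∠NJZ = 74°  [H on ray JN]
6. ∠JZN = 54°  [△ZNJ]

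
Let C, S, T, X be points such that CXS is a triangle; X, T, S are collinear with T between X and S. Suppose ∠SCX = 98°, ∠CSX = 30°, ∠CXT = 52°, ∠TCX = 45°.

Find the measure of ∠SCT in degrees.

1. ∠CST = 30°  [T on ray SX]
2. ∠CTX = 83°  [△CXT]
3. ∠CTS = 97°  [linear pair at T on XS]
4. ∠SCT = 53°  [△CTS]

∠SCT = 53°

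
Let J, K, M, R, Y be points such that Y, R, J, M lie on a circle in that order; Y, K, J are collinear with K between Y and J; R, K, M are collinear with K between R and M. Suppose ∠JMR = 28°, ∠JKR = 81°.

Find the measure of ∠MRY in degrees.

∠MRY = 53°

1. ∠JYR = 28°  [same arc RJ]
2. ∠RKY = 99°  [linear pair at K on YJ]
3. ∠MRY = 53°  [△YKR]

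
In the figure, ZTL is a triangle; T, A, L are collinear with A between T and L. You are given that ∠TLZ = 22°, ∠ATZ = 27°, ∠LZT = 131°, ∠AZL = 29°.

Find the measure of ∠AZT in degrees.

1. ∠ALZ = 22°  [A on ray LT]
2. ∠LAZ = 129°  [△ZAL]
3. ∠TAZ = 51°  [linear pair at A on TL]
4. ∠AZT = 102°  [△ZTA]

∠AZT = 102°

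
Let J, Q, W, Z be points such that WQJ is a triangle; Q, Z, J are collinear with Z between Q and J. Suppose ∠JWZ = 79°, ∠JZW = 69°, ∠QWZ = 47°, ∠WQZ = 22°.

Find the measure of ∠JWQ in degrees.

1. ∠WJZ = 32°  [△WZJ]
2. ∠JQW = 22°  [Z on ray QJ]
3. ∠QJW = 32°  [Z on ray JQ]
4. ∠JWQ = 126°  [△WQJ]

∠JWQ = 126°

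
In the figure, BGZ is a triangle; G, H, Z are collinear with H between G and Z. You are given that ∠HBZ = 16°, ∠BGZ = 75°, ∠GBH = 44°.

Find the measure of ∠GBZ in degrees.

1. ∠BGH = 75°  [H on ray GZ]
2. ∠BHG = 61°  [△BGH]
3. ∠BHZ = 119°  [linear pair at H on GZ]
4. ∠BZH = 45°  [△BHZ]
5. ∠BZG = 45°  [H on ray ZG]
6. ∠GBZ = 60°  [△BGZ]

∠GBZ = 60°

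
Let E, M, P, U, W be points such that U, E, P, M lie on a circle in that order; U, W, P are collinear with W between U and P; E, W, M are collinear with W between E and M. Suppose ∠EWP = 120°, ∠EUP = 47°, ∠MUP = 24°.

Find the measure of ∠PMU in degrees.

1. ∠MWU = 120°  [vertical angles at W]
2. ∠EMP = 47°  [same arc EP]
3. ∠MWP = 60°  [linear pair at W on UP]
4. ∠MPU = 73°  [△PWM]
5. ∠PMU = 83°  [△UPM]

∠PMU = 83°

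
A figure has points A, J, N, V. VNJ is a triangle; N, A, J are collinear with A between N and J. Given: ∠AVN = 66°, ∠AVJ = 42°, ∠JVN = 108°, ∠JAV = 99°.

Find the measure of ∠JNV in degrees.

1. ∠AJV = 39°  [△VAJ]
2. ∠NJV = 39°  [A on ray JN]
3. ∠JNV = 33°  [△VNJ]

∠JNV = 33°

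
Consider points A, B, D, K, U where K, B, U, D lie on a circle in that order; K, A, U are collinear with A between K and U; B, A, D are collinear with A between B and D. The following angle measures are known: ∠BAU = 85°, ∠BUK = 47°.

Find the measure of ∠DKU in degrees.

1. ∠DAK = 85°  [vertical angles at A]
2. ∠BDK = 47°  [same arc KB]
3. ∠DKU = 48°  [△KAD]

∠DKU = 48°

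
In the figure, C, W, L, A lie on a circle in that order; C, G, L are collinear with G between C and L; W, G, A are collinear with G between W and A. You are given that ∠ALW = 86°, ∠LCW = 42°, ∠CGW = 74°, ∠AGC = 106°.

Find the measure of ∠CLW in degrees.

∠CLW = 22°

1. ∠LAW = 42°  [same arc WL]
2. ∠LGW = 106°  [linear pair at G on CL]
3. ∠AWL = 52°  [△WLA]
4. ∠CLW = 22°  [△WGL]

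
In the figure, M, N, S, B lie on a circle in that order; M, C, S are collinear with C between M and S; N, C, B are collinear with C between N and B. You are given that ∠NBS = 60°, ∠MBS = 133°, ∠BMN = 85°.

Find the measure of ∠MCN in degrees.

∠MCN = 98°

1. ∠NMS = 60°  [same arc NS]
2. ∠MNS = 47°  [cyclic MNSB, opposite ∠N+∠B]
3. ∠BSN = 95°  [cyclic MNSB, opposite ∠M+∠S]
4. ∠MSN = 73°  [△MNS]
5. ∠BNS = 25°  [△NSB]
6. ∠NCS = 82°  [△NCS]
7. ∠MCN = 98°  [linear pair at C on MS]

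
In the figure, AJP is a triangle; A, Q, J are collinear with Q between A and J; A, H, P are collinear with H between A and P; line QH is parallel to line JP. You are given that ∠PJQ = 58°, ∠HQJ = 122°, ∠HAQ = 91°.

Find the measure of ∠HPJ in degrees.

1. ∠AJP = 58°  [Q on ray JA]
2. ∠JAP = 91°  [Q on AJ, H on AP]
3. ∠APJ = 31°  [△AJP]
4. ∠HPJ = 31°  [H on ray PA]

∠HPJ = 31°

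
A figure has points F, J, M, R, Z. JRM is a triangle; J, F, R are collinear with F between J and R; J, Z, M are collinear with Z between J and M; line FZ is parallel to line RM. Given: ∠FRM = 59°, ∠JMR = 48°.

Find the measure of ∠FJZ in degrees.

∠FJZ = 73°

1. ∠JRM = 59°  [F on ray RJ]
2. ∠MJR = 73°  [△JRM]
3. ∠FJZ = 73°  [F on JR, Z on JM]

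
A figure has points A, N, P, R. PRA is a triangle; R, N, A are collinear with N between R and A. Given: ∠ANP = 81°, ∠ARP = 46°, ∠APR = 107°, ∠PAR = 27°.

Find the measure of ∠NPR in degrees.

1. ∠PNR = 99°  [linear pair at N on RA]
2. ∠NRP = 46°  [N on ray RA]
3. ∠NPR = 35°  [△PRN]

∠NPR = 35°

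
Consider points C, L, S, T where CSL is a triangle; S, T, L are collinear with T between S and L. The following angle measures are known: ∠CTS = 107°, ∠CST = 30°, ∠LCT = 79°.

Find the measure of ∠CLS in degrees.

1. ∠CTL = 73°  [linear pair at T on SL]
2. ∠CLT = 28°  [△CTL]
3. ∠CLS = 28°  [T on ray LS]

∠CLS = 28°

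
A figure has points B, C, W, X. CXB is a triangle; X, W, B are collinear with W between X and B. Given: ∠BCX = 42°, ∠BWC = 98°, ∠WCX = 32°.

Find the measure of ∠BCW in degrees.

1. ∠CWX = 82°  [linear pair at W on XB]
2. ∠CXW = 66°  [△CXW]
3. ∠BXC = 66°  [W on ray XB]
4. ∠CBX = 72°  [△CXB]
5. ∠CBW = 72°  [W on ray BX]
6. ∠BCW = 10°  [△CWB]

∠BCW = 10°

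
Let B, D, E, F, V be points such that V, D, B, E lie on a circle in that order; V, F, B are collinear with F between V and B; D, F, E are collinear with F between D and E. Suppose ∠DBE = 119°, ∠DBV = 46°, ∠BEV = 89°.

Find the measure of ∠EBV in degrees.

1. ∠DVE = 61°  [cyclic VDBE, opposite ∠V+∠B]
2. ∠DEV = 46°  [same arc VD]
3. ∠EDV = 73°  [△VDE]
4. ∠EBV = 73°  [same arc VE]

∠EBV = 73°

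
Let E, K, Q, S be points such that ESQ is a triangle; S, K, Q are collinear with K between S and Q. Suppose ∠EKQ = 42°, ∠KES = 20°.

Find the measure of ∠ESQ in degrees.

1. ∠EKS = 138°  [linear pair at K on SQ]
2. ∠ESK = 22°  [△ESK]
3. ∠ESQ = 22°  [K on ray SQ]

∠ESQ = 22°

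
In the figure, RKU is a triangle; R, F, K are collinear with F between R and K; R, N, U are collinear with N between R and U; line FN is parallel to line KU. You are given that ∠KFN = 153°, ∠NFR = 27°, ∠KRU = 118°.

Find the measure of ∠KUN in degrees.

∠KUN = 35°

1. ∠RKU = 27°  [FN∥KU, corresponding at F]
2. ∠KUR = 35°  [△RKU]
3. ∠KUN = 35°  [N on ray UR]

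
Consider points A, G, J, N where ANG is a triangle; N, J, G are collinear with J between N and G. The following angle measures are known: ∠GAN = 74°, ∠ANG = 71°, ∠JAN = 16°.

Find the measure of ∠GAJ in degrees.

1. ∠AGN = 35°  [△ANG]
2. ∠ANJ = 71°  [J on ray NG]
3. ∠AJN = 93°  [△ANJ]
4. ∠AGJ = 35°  [J on ray GN]
5. ∠AJG = 87°  [linear pair at J on NG]
6. ∠GAJ = 58°  [△AJG]

∠GAJ = 58°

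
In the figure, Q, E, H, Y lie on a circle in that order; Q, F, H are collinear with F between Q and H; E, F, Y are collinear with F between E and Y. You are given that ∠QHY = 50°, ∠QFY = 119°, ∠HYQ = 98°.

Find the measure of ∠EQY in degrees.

1. ∠QEY = 50°  [same arc QY]
2. ∠HQY = 32°  [△QHY]
3. ∠EYQ = 29°  [△QFY]
4. ∠EQY = 101°  [△QEY]

∠EQY = 101°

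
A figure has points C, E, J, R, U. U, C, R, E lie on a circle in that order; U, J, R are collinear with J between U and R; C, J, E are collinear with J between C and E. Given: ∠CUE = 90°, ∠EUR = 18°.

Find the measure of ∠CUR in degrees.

1. ∠CRE = 90°  [cyclic UCRE, opposite ∠U+∠R]
2. ∠ECR = 18°  [same arc RE]
3. ∠CER = 72°  [△CRE]
4. ∠CUR = 72°  [same arc CR]

∠CUR = 72°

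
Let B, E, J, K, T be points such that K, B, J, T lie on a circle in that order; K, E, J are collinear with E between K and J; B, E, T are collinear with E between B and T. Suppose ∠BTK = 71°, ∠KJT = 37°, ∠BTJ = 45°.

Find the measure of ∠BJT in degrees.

∠BJT = 108°

1. ∠KBT = 37°  [same arc KT]
2. ∠BKT = 72°  [△KBT]
3. ∠BJT = 108°  [cyclic KBJT, opposite ∠K+∠J]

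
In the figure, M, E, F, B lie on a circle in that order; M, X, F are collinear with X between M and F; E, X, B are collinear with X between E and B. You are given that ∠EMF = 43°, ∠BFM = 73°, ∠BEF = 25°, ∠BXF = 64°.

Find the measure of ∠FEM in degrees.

∠FEM = 98°

1. ∠BMF = 25°  [same arc FB]
2. ∠FBM = 82°  [△MFB]
3. ∠FEM = 98°  [cyclic MEFB, opposite ∠E+∠B]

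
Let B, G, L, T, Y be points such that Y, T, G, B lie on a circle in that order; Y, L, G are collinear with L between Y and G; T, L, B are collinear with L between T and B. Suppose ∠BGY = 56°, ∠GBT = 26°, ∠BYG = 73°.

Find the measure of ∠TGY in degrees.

1. ∠GBY = 51°  [△YGB]
2. ∠GYT = 26°  [same arc TG]
3. ∠GTY = 129°  [cyclic YTGB, opposite ∠T+∠B]
4. ∠TGY = 25°  [△YTG]

∠TGY = 25°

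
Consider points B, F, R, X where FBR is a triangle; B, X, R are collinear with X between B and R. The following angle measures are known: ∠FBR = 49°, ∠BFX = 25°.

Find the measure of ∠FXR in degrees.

1. ∠FBX = 49°  [X on ray BR]
2. ∠BXF = 106°  [△FBX]
3. ∠FXR = 74°  [linear pair at X on BR]

∠FXR = 74°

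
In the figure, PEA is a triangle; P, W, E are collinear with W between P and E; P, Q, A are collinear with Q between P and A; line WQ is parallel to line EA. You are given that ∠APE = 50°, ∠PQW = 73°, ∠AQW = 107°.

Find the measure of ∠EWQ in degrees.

∠EWQ = 123°

1. ∠QPW = 50°  [W on PE, Q on PA]
2. ∠PWQ = 57°  [△PWQ]
3. ∠EWQ = 123°  [linear pair at W on PE]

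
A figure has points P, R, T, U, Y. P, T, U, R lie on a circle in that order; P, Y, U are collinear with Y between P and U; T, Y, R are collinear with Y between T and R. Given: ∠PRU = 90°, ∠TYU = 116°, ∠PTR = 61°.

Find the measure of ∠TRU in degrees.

1. ∠PYR = 116°  [vertical angles at Y]
2. ∠PUR = 61°  [same arc PR]
3. ∠RYU = 64°  [linear pair at Y on PU]
4. ∠TRU = 55°  [△UYR]

∠TRU = 55°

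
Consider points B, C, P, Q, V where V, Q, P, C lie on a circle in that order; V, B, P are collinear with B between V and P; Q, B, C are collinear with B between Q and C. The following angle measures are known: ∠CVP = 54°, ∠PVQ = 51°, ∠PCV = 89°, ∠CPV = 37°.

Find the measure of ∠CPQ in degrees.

∠CPQ = 75°

1. ∠CQP = 54°  [same arc PC]
2. ∠PCQ = 51°  [same arc QP]
3. ∠CPQ = 75°  [△QPC]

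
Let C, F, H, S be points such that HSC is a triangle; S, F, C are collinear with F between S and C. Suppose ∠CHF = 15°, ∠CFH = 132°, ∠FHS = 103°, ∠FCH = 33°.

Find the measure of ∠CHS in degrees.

∠CHS = 118°

1. ∠HFS = 48°  [linear pair at F on SC]
2. ∠FSH = 29°  [△HSF]
3. ∠HCS = 33°  [F on ray CS]
4. ∠CSH = 29°  [F on ray SC]
5. ∠CHS = 118°  [△HSC]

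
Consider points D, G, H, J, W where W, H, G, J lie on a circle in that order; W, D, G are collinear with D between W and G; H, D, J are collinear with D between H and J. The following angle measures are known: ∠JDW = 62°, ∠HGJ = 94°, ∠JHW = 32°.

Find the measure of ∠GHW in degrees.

∠GHW = 88°

1. ∠GDH = 62°  [vertical angles at D]
2. ∠HWJ = 86°  [cyclic WHGJ, opposite ∠W+∠G]
3. ∠HJW = 62°  [△WHJ]
4. ∠HDW = 118°  [linear pair at D on WG]
5. ∠HGW = 62°  [same arc WH]
6. ∠GWH = 30°  [△WDH]
7. ∠GHW = 88°  [△WHG]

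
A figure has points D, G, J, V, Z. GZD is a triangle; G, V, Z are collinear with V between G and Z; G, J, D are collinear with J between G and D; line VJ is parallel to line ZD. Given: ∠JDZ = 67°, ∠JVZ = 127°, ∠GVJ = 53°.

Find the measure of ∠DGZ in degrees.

1. ∠GDZ = 67°  [J on ray DG]
2. ∠DZG = 53°  [VJ∥ZD, corresponding at V]
3. ∠DGZ = 60°  [△GZD]

∠DGZ = 60°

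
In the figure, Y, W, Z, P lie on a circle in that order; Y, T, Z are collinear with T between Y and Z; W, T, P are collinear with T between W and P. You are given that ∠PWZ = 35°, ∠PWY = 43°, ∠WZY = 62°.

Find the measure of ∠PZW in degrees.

1. ∠WPY = 62°  [same arc YW]
2. ∠PYW = 75°  [△YWP]
3. ∠PZW = 105°  [cyclic YWZP, opposite ∠Y+∠Z]

∠PZW = 105°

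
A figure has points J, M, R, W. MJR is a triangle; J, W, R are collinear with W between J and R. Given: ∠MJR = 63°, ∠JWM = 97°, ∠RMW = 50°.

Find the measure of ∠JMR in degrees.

1. ∠MWR = 83°  [linear pair at W on JR]
2. ∠MRW = 47°  [△MWR]
3. ∠JRM = 47°  [W on ray RJ]
4. ∠JMR = 70°  [△MJR]

∠JMR = 70°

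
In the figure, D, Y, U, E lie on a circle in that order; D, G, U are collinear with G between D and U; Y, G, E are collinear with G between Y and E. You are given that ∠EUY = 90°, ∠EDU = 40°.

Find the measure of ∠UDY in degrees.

1. ∠EYU = 40°  [same arc UE]
2. ∠UEY = 50°  [△YUE]
3. ∠UDY = 50°  [same arc YU]

∠UDY = 50°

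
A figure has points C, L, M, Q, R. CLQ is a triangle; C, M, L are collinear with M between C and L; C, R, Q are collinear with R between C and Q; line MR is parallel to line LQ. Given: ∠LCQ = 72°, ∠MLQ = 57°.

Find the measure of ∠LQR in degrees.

∠LQR = 51°

1. ∠CLQ = 57°  [M on ray LC]
2. ∠CQL = 51°  [△CLQ]
3. ∠LQR = 51°  [R on ray QC]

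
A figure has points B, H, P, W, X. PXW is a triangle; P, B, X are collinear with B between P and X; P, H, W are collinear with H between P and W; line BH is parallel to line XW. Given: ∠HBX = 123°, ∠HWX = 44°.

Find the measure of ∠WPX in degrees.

∠WPX = 79°

1. ∠HBP = 57°  [linear pair at B on PX]
2. ∠PWX = 44°  [H on ray WP]
3. ∠PXW = 57°  [BH∥XW, corresponding at B]
4. ∠WPX = 79°  [△PXW]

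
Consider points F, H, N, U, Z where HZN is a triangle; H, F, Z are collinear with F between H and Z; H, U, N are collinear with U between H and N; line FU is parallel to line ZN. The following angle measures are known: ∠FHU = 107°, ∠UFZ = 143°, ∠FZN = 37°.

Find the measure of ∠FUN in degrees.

1. ∠HFU = 37°  [linear pair at F on HZ]
2. ∠FUH = 36°  [△HFU]
3. ∠FUN = 144°  [linear pair at U on HN]

∠FUN = 144°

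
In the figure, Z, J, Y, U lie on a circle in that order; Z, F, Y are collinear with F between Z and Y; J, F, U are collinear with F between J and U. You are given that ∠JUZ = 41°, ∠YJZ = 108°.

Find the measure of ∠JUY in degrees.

∠JUY = 31°

1. ∠JYZ = 41°  [same arc ZJ]
2. ∠JZY = 31°  [△ZJY]
3. ∠JUY = 31°  [same arc JY]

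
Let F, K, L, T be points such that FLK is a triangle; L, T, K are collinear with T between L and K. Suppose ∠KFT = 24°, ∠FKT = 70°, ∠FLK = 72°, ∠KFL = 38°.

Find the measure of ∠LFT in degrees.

∠LFT = 14°

1. ∠FTK = 86°  [△FTK]
2. ∠FLT = 72°  [T on ray LK]
3. ∠FTL = 94°  [linear pair at T on LK]
4. ∠LFT = 14°  [△FLT]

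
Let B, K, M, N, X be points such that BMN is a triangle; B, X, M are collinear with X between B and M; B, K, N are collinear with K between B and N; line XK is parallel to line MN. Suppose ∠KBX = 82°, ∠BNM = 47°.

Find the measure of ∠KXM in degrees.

1. ∠MBN = 82°  [X on BM, K on BN]
2. ∠BMN = 51°  [△BMN]
3. ∠BXK = 51°  [XK∥MN, corresponding at X]
4. ∠KXM = 129°  [linear pair at X on BM]

∠KXM = 129°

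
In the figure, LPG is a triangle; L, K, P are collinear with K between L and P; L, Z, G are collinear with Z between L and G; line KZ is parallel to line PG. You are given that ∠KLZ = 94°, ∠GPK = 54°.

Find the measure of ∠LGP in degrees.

∠LGP = 32°

1. ∠GLP = 94°  [K on LP, Z on LG]
2. ∠GPL = 54°  [K on ray PL]
3. ∠LGP = 32°  [△LPG]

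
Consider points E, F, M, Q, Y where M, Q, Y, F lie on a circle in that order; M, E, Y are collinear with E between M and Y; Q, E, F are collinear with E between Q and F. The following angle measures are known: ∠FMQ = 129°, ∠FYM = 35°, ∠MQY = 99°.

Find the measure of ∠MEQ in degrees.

1. ∠FQM = 35°  [same arc MF]
2. ∠MFQ = 16°  [△MQF]
3. ∠MYQ = 16°  [same arc MQ]
4. ∠QMY = 65°  [△MQY]
5. ∠MEQ = 80°  [△MEQ]

∠MEQ = 80°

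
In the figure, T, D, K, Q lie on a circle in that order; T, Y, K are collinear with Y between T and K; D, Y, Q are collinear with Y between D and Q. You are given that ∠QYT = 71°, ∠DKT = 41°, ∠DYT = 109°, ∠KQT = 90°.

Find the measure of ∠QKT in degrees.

1. ∠DQT = 41°  [same arc TD]
2. ∠KTQ = 68°  [△TYQ]
3. ∠QKT = 22°  [△TKQ]

∠QKT = 22°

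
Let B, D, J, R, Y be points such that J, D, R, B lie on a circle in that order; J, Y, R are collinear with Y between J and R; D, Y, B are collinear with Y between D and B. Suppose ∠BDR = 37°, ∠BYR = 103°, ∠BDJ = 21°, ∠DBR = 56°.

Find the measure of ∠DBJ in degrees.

∠DBJ = 66°

1. ∠BJR = 37°  [same arc RB]
2. ∠BYJ = 77°  [linear pair at Y on JR]
3. ∠DBJ = 66°  [△JYB]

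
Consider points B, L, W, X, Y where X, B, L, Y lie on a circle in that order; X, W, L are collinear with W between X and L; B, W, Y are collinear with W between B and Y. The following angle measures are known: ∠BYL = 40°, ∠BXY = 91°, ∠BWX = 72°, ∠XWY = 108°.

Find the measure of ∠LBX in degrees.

1. ∠BXL = 40°  [same arc BL]
2. ∠BLY = 89°  [cyclic XBLY, opposite ∠X+∠L]
3. ∠BWL = 108°  [linear pair at W on XL]
4. ∠LBY = 51°  [△BLY]
5. ∠BLX = 21°  [△BWL]
6. ∠LBX = 119°  [△XBL]

∠LBX = 119°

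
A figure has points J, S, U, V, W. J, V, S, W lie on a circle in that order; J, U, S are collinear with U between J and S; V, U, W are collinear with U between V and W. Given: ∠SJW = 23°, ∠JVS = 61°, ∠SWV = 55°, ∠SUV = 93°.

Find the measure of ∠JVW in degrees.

∠JVW = 38°

1. ∠SJV = 55°  [same arc VS]
2. ∠JUV = 87°  [linear pair at U on JS]
3. ∠JVW = 38°  [△JUV]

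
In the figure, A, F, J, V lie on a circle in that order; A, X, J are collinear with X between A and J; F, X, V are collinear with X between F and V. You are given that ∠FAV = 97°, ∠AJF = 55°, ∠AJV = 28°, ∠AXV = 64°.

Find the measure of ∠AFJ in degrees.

∠AFJ = 89°

1. ∠AVF = 55°  [same arc AF]
2. ∠JAV = 61°  [△AXV]
3. ∠AVJ = 91°  [△AJV]
4. ∠AFJ = 89°  [cyclic AFJV, opposite ∠F+∠V]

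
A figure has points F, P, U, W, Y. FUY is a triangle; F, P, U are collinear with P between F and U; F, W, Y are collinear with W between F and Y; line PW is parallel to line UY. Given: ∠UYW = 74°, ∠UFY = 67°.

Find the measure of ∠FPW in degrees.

1. ∠FYU = 74°  [W on ray YF]
2. ∠FUY = 39°  [△FUY]
3. ∠FPW = 39°  [PW∥UY, corresponding at P]

∠FPW = 39°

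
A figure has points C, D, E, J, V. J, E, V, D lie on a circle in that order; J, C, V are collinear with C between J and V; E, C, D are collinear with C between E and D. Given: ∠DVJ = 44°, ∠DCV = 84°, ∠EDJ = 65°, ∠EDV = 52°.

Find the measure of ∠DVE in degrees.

1. ∠DEJ = 44°  [same arc JD]
2. ∠DJE = 71°  [△JED]
3. ∠DVE = 109°  [cyclic JEVD, opposite ∠J+∠V]

∠DVE = 109°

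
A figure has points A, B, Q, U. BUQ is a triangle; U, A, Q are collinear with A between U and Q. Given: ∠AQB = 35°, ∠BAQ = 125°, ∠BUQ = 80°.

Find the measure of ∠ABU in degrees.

1. ∠BAU = 55°  [linear pair at A on UQ]
2. ∠AUB = 80°  [A on ray UQ]
3. ∠ABU = 45°  [△BUA]

∠ABU = 45°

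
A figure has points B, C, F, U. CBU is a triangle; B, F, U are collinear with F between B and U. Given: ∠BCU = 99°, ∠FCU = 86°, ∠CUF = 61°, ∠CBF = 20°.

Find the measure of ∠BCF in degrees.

∠BCF = 13°

1. ∠CFU = 33°  [△CFU]
2. ∠BFC = 147°  [linear pair at F on BU]
3. ∠BCF = 13°  [△CBF]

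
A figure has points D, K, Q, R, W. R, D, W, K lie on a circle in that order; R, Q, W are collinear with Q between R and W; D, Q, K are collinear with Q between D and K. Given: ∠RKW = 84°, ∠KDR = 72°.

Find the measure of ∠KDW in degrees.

1. ∠KWR = 72°  [same arc RK]
2. ∠KRW = 24°  [△RWK]
3. ∠KDW = 24°  [same arc WK]

∠KDW = 24°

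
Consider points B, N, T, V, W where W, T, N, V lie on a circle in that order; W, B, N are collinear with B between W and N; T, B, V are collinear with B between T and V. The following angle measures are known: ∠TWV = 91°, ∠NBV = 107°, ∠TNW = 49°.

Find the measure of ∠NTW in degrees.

1. ∠TBW = 107°  [vertical angles at B]
2. ∠TVW = 49°  [same arc WT]
3. ∠VTW = 40°  [△WTV]
4. ∠NWT = 33°  [△WBT]
5. ∠NTW = 98°  [△WTN]

∠NTW = 98°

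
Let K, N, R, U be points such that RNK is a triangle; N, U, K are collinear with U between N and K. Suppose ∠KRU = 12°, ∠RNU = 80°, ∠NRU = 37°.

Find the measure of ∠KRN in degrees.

∠KRN = 49°

1. ∠NUR = 63°  [△RNU]
2. ∠KNR = 80°  [U on ray NK]
3. ∠KUR = 117°  [linear pair at U on NK]
4. ∠RKU = 51°  [△RUK]
5. ∠NKR = 51°  [U on ray KN]
6. ∠KRN = 49°  [△RNK]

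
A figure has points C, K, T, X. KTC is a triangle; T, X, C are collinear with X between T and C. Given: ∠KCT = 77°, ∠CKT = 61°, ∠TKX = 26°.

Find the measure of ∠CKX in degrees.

1. ∠CTK = 42°  [△KTC]
2. ∠KCX = 77°  [X on ray CT]
3. ∠KTX = 42°  [X on ray TC]
4. ∠KXT = 112°  [△KTX]
5. ∠CXK = 68°  [linear pair at X on TC]
6. ∠CKX = 35°  [△KXC]

∠CKX = 35°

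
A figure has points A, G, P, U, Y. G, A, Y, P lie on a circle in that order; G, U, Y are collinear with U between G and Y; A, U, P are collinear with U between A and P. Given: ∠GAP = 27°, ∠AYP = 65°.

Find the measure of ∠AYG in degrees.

1. ∠AGP = 115°  [cyclic GAYP, opposite ∠G+∠Y]
2. ∠APG = 38°  [△GAP]
3. ∠AYG = 38°  [same arc GA]

∠AYG = 38°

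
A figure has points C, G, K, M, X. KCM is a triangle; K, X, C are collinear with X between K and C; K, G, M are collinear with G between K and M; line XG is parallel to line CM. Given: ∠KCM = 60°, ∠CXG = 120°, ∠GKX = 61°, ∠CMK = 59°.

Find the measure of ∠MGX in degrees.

1. ∠GXK = 60°  [XG∥CM, corresponding at X]
2. ∠KGX = 59°  [△KXG]
3. ∠MGX = 121°  [linear pair at G on KM]

∠MGX = 121°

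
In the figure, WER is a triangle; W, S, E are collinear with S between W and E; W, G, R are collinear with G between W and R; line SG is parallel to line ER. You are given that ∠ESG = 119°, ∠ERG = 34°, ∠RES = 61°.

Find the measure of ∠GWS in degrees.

∠GWS = 85°

1. ∠ERW = 34°  [G on ray RW]
2. ∠REW = 61°  [S on ray EW]
3. ∠EWR = 85°  [△WER]
4. ∠GWS = 85°  [S on WE, G on WR]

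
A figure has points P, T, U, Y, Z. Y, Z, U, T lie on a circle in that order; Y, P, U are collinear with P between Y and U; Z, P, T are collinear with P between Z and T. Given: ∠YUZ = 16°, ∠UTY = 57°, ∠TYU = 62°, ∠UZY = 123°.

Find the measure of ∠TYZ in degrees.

1. ∠YTZ = 16°  [same arc YZ]
2. ∠TUY = 61°  [△YUT]
3. ∠TZY = 61°  [same arc YT]
4. ∠TYZ = 103°  [△YZT]

∠TYZ = 103°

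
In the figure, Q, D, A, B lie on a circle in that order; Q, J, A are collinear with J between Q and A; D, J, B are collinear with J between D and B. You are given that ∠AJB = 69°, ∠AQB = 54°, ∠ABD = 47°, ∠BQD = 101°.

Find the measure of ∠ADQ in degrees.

1. ∠BAQ = 64°  [△AJB]
2. ∠ABQ = 62°  [△QAB]
3. ∠ADQ = 118°  [cyclic QDAB, opposite ∠D+∠B]

∠ADQ = 118°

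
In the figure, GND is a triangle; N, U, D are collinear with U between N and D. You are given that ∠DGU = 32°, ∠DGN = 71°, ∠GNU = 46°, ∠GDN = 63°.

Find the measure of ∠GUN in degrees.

∠GUN = 95°

1. ∠GDU = 63°  [U on ray DN]
2. ∠DUG = 85°  [△GUD]
3. ∠GUN = 95°  [linear pair at U on ND]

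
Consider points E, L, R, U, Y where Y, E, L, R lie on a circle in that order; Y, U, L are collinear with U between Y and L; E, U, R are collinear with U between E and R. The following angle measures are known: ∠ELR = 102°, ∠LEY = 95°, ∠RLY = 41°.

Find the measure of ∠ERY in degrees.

∠ERY = 61°

1. ∠EYR = 78°  [cyclic YELR, opposite ∠Y+∠L]
2. ∠REY = 41°  [same arc YR]
3. ∠ERY = 61°  [△YER]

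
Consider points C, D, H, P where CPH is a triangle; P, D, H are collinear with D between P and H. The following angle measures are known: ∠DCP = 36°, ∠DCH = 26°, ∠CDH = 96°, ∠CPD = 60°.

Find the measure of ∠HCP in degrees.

∠HCP = 62°

1. ∠CHD = 58°  [△CDH]
2. ∠CPH = 60°  [D on ray PH]
3. ∠CHP = 58°  [D on ray HP]
4. ∠HCP = 62°  [△CPH]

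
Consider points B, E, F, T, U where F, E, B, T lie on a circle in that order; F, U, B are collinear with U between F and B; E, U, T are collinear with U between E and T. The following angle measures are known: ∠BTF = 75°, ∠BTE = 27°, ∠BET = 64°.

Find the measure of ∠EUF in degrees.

1. ∠BEF = 105°  [cyclic FEBT, opposite ∠E+∠T]
2. ∠BFE = 27°  [same arc EB]
3. ∠EBF = 48°  [△FEB]
4. ∠BUE = 68°  [△EUB]
5. ∠EUF = 112°  [linear pair at U on FB]

∠EUF = 112°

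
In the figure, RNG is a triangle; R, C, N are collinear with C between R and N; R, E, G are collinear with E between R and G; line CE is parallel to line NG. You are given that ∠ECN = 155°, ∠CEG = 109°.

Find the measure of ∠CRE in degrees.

1. ∠ECR = 25°  [linear pair at C on RN]
2. ∠CER = 71°  [linear pair at E on RG]
3. ∠CRE = 84°  [△RCE]

∠CRE = 84°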